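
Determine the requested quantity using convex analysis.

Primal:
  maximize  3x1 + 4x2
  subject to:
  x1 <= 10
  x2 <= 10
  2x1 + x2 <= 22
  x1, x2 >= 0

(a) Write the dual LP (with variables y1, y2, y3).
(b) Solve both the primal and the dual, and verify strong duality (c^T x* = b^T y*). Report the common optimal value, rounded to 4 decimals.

The standard primal-dual pair for 'max c^T x s.t. A x <= b, x >= 0' is:
  Dual:  min b^T y  s.t.  A^T y >= c,  y >= 0.

So the dual LP is:
  minimize  10y1 + 10y2 + 22y3
  subject to:
    y1 + 2y3 >= 3
    y2 + y3 >= 4
    y1, y2, y3 >= 0

Solving the primal: x* = (6, 10).
  primal value c^T x* = 58.
Solving the dual: y* = (0, 2.5, 1.5).
  dual value b^T y* = 58.
Strong duality: c^T x* = b^T y*. Confirmed.

58


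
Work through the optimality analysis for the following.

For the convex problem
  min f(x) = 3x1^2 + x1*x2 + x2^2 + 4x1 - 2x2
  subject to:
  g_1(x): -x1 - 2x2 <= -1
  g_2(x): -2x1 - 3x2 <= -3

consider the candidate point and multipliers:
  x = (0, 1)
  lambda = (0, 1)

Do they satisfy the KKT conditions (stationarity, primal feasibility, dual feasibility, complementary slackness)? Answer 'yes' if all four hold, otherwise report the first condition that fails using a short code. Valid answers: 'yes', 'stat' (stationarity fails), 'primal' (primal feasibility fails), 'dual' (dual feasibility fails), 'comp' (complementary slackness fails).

Gradient of f: grad f(x) = Q x + c = (5, 0)
Constraint values g_i(x) = a_i^T x - b_i:
  g_1((0, 1)) = -1
  g_2((0, 1)) = 0
Stationarity residual: grad f(x) + sum_i lambda_i a_i = (3, -3)
  -> stationarity FAILS
Primal feasibility (all g_i <= 0): OK
Dual feasibility (all lambda_i >= 0): OK
Complementary slackness (lambda_i * g_i(x) = 0 for all i): OK

Verdict: the first failing condition is stationarity -> stat.

stat


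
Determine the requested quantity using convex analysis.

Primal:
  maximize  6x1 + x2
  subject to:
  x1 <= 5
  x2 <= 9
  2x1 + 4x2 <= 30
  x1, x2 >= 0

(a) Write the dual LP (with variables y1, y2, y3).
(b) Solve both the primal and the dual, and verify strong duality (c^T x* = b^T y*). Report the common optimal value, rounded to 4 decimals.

The standard primal-dual pair for 'max c^T x s.t. A x <= b, x >= 0' is:
  Dual:  min b^T y  s.t.  A^T y >= c,  y >= 0.

So the dual LP is:
  minimize  5y1 + 9y2 + 30y3
  subject to:
    y1 + 2y3 >= 6
    y2 + 4y3 >= 1
    y1, y2, y3 >= 0

Solving the primal: x* = (5, 5).
  primal value c^T x* = 35.
Solving the dual: y* = (5.5, 0, 0.25).
  dual value b^T y* = 35.
Strong duality: c^T x* = b^T y*. Confirmed.

35


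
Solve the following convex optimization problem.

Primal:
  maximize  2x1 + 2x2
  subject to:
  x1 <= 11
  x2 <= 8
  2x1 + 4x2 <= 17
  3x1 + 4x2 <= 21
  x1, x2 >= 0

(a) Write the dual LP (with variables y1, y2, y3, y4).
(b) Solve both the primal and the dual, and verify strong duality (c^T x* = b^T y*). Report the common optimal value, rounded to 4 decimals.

The standard primal-dual pair for 'max c^T x s.t. A x <= b, x >= 0' is:
  Dual:  min b^T y  s.t.  A^T y >= c,  y >= 0.

So the dual LP is:
  minimize  11y1 + 8y2 + 17y3 + 21y4
  subject to:
    y1 + 2y3 + 3y4 >= 2
    y2 + 4y3 + 4y4 >= 2
    y1, y2, y3, y4 >= 0

Solving the primal: x* = (7, 0).
  primal value c^T x* = 14.
Solving the dual: y* = (0, 0, 0, 0.6667).
  dual value b^T y* = 14.
Strong duality: c^T x* = b^T y*. Confirmed.

14


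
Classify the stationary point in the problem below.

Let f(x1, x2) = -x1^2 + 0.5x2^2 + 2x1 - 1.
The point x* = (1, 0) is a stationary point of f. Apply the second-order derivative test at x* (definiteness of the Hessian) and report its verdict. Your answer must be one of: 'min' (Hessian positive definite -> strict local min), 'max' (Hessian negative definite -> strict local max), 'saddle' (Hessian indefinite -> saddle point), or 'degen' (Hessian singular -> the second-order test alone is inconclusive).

Compute the Hessian H = grad^2 f:
  H = [[-2, 0], [0, 1]]
Verify stationarity: grad f(x*) = H x* + g = (0, 0).
Eigenvalues of H: -2, 1.
Eigenvalues have mixed signs, so H is indefinite -> x* is a saddle point.

saddle


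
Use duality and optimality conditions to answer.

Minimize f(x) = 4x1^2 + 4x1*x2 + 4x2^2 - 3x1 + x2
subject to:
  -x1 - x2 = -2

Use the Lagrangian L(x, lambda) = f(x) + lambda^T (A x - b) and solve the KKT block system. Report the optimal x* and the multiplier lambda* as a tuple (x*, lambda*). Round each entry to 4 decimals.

Form the Lagrangian:
  L(x, lambda) = (1/2) x^T Q x + c^T x + lambda^T (A x - b)
Stationarity (grad_x L = 0): Q x + c + A^T lambda = 0.
Primal feasibility: A x = b.

This gives the KKT block system:
  [ Q   A^T ] [ x     ]   [-c ]
  [ A    0  ] [ lambda ] = [ b ]

Solving the linear system:
  x*      = (1.5, 0.5)
  lambda* = (11)
  f(x*)   = 9

x* = (1.5, 0.5), lambda* = (11)


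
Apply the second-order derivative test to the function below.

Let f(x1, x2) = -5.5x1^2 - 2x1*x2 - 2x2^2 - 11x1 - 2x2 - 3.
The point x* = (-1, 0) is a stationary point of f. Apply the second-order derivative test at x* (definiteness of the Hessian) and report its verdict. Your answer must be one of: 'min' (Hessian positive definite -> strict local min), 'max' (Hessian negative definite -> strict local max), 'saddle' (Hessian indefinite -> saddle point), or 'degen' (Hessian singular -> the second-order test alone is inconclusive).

Compute the Hessian H = grad^2 f:
  H = [[-11, -2], [-2, -4]]
Verify stationarity: grad f(x*) = H x* + g = (0, 0).
Eigenvalues of H: -11.5311, -3.4689.
Both eigenvalues < 0, so H is negative definite -> x* is a strict local max.

max


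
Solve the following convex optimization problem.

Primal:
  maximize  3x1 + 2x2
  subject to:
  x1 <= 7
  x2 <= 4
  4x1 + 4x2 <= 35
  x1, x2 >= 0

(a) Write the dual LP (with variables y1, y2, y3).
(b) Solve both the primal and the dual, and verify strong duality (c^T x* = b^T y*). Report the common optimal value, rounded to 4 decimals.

The standard primal-dual pair for 'max c^T x s.t. A x <= b, x >= 0' is:
  Dual:  min b^T y  s.t.  A^T y >= c,  y >= 0.

So the dual LP is:
  minimize  7y1 + 4y2 + 35y3
  subject to:
    y1 + 4y3 >= 3
    y2 + 4y3 >= 2
    y1, y2, y3 >= 0

Solving the primal: x* = (7, 1.75).
  primal value c^T x* = 24.5.
Solving the dual: y* = (1, 0, 0.5).
  dual value b^T y* = 24.5.
Strong duality: c^T x* = b^T y*. Confirmed.

24.5


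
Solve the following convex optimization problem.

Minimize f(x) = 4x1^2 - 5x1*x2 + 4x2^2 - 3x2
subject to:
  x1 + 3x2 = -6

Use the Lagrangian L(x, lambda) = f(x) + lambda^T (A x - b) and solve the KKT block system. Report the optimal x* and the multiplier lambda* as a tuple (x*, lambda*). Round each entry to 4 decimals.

Form the Lagrangian:
  L(x, lambda) = (1/2) x^T Q x + c^T x + lambda^T (A x - b)
Stationarity (grad_x L = 0): Q x + c + A^T lambda = 0.
Primal feasibility: A x = b.

This gives the KKT block system:
  [ Q   A^T ] [ x     ]   [-c ]
  [ A    0  ] [ lambda ] = [ b ]

Solving the linear system:
  x*      = (-1.3364, -1.5545)
  lambda* = (2.9182)
  f(x*)   = 11.0864

x* = (-1.3364, -1.5545), lambda* = (2.9182)


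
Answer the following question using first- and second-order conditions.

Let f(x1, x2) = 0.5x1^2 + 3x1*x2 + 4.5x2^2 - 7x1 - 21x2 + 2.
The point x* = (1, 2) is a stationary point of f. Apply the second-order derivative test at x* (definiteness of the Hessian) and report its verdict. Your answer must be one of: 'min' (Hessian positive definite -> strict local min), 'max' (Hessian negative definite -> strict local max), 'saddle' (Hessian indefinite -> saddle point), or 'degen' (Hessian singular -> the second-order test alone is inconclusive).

Compute the Hessian H = grad^2 f:
  H = [[1, 3], [3, 9]]
Verify stationarity: grad f(x*) = H x* + g = (0, 0).
Eigenvalues of H: 0, 10.
H has a zero eigenvalue (singular; positive semidefinite but not definite), so H is neither positive definite, negative definite, nor indefinite. The second-order test alone is inconclusive -> degen.
(Indeed, f is constant along the null direction of H through x*, so x* is not a strict local extremum.)

degen


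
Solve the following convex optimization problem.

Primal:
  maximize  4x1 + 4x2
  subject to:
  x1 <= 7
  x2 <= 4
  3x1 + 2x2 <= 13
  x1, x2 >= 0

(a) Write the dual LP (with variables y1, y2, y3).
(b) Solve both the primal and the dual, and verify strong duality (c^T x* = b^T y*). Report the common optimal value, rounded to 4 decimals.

The standard primal-dual pair for 'max c^T x s.t. A x <= b, x >= 0' is:
  Dual:  min b^T y  s.t.  A^T y >= c,  y >= 0.

So the dual LP is:
  minimize  7y1 + 4y2 + 13y3
  subject to:
    y1 + 3y3 >= 4
    y2 + 2y3 >= 4
    y1, y2, y3 >= 0

Solving the primal: x* = (1.6667, 4).
  primal value c^T x* = 22.6667.
Solving the dual: y* = (0, 1.3333, 1.3333).
  dual value b^T y* = 22.6667.
Strong duality: c^T x* = b^T y*. Confirmed.

22.6667


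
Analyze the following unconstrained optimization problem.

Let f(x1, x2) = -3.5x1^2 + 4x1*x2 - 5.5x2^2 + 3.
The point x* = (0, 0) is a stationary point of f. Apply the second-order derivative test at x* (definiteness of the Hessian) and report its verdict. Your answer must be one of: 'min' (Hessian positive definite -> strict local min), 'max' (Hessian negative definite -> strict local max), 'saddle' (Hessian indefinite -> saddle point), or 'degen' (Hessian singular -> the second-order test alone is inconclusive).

Compute the Hessian H = grad^2 f:
  H = [[-7, 4], [4, -11]]
Verify stationarity: grad f(x*) = H x* + g = (0, 0).
Eigenvalues of H: -13.4721, -4.5279.
Both eigenvalues < 0, so H is negative definite -> x* is a strict local max.

max


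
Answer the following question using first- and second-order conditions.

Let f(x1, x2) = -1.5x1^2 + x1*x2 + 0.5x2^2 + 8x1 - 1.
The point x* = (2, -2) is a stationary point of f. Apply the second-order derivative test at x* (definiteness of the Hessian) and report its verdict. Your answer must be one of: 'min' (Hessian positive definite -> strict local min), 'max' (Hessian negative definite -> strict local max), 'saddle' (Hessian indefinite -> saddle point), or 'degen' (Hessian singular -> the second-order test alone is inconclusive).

Compute the Hessian H = grad^2 f:
  H = [[-3, 1], [1, 1]]
Verify stationarity: grad f(x*) = H x* + g = (0, 0).
Eigenvalues of H: -3.2361, 1.2361.
Eigenvalues have mixed signs, so H is indefinite -> x* is a saddle point.

saddle


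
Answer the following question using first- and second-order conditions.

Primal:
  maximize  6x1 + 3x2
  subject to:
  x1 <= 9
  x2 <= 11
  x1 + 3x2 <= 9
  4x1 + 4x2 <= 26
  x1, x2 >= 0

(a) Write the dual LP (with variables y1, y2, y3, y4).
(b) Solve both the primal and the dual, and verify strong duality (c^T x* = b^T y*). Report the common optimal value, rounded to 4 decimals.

The standard primal-dual pair for 'max c^T x s.t. A x <= b, x >= 0' is:
  Dual:  min b^T y  s.t.  A^T y >= c,  y >= 0.

So the dual LP is:
  minimize  9y1 + 11y2 + 9y3 + 26y4
  subject to:
    y1 + y3 + 4y4 >= 6
    y2 + 3y3 + 4y4 >= 3
    y1, y2, y3, y4 >= 0

Solving the primal: x* = (6.5, 0).
  primal value c^T x* = 39.
Solving the dual: y* = (0, 0, 0, 1.5).
  dual value b^T y* = 39.
Strong duality: c^T x* = b^T y*. Confirmed.

39


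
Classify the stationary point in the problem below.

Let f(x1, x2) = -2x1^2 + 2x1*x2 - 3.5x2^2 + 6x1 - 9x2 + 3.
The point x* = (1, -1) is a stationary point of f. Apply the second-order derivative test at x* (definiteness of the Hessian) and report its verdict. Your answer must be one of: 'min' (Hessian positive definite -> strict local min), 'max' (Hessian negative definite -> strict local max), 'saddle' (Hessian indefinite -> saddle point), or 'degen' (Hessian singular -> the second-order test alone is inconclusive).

Compute the Hessian H = grad^2 f:
  H = [[-4, 2], [2, -7]]
Verify stationarity: grad f(x*) = H x* + g = (0, 0).
Eigenvalues of H: -8, -3.
Both eigenvalues < 0, so H is negative definite -> x* is a strict local max.

max


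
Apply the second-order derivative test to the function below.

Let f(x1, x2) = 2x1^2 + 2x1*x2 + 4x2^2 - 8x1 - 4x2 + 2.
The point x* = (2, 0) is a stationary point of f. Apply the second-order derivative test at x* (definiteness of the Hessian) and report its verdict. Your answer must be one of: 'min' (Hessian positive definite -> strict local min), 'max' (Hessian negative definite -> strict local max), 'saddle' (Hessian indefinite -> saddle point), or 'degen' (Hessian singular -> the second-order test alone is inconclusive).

Compute the Hessian H = grad^2 f:
  H = [[4, 2], [2, 8]]
Verify stationarity: grad f(x*) = H x* + g = (0, 0).
Eigenvalues of H: 3.1716, 8.8284.
Both eigenvalues > 0, so H is positive definite -> x* is a strict local min.

min


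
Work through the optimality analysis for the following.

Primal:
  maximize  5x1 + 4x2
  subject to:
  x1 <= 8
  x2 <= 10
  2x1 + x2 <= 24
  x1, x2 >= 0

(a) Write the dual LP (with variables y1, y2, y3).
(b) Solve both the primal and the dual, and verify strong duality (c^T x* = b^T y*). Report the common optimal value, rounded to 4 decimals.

The standard primal-dual pair for 'max c^T x s.t. A x <= b, x >= 0' is:
  Dual:  min b^T y  s.t.  A^T y >= c,  y >= 0.

So the dual LP is:
  minimize  8y1 + 10y2 + 24y3
  subject to:
    y1 + 2y3 >= 5
    y2 + y3 >= 4
    y1, y2, y3 >= 0

Solving the primal: x* = (7, 10).
  primal value c^T x* = 75.
Solving the dual: y* = (0, 1.5, 2.5).
  dual value b^T y* = 75.
Strong duality: c^T x* = b^T y*. Confirmed.

75


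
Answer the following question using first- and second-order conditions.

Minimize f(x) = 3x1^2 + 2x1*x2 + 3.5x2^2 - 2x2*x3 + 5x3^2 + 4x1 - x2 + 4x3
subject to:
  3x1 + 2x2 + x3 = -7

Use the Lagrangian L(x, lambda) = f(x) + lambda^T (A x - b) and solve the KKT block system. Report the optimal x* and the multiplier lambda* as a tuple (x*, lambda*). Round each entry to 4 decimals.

Form the Lagrangian:
  L(x, lambda) = (1/2) x^T Q x + c^T x + lambda^T (A x - b)
Stationarity (grad_x L = 0): Q x + c + A^T lambda = 0.
Primal feasibility: A x = b.

This gives the KKT block system:
  [ Q   A^T ] [ x     ]   [-c ]
  [ A    0  ] [ lambda ] = [ b ]

Solving the linear system:
  x*      = (-1.9055, -0.2805, -0.7226)
  lambda* = (2.6646)
  f(x*)   = 4.2104

x* = (-1.9055, -0.2805, -0.7226), lambda* = (2.6646)


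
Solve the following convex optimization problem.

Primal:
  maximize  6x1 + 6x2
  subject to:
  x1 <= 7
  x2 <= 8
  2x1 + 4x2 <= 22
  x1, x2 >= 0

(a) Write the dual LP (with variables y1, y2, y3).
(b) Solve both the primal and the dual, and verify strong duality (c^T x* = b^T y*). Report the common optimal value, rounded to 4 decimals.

The standard primal-dual pair for 'max c^T x s.t. A x <= b, x >= 0' is:
  Dual:  min b^T y  s.t.  A^T y >= c,  y >= 0.

So the dual LP is:
  minimize  7y1 + 8y2 + 22y3
  subject to:
    y1 + 2y3 >= 6
    y2 + 4y3 >= 6
    y1, y2, y3 >= 0

Solving the primal: x* = (7, 2).
  primal value c^T x* = 54.
Solving the dual: y* = (3, 0, 1.5).
  dual value b^T y* = 54.
Strong duality: c^T x* = b^T y*. Confirmed.

54


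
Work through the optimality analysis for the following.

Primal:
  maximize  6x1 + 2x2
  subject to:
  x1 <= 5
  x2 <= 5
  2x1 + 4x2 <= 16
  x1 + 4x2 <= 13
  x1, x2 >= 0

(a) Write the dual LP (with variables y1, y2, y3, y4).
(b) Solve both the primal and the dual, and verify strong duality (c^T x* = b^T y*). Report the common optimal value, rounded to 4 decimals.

The standard primal-dual pair for 'max c^T x s.t. A x <= b, x >= 0' is:
  Dual:  min b^T y  s.t.  A^T y >= c,  y >= 0.

So the dual LP is:
  minimize  5y1 + 5y2 + 16y3 + 13y4
  subject to:
    y1 + 2y3 + y4 >= 6
    y2 + 4y3 + 4y4 >= 2
    y1, y2, y3, y4 >= 0

Solving the primal: x* = (5, 1.5).
  primal value c^T x* = 33.
Solving the dual: y* = (5, 0, 0.5, 0).
  dual value b^T y* = 33.
Strong duality: c^T x* = b^T y*. Confirmed.

33


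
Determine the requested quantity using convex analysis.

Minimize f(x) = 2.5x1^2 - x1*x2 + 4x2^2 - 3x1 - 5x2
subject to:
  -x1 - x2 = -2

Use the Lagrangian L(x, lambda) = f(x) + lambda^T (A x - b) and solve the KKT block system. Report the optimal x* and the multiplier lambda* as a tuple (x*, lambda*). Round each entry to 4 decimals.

Form the Lagrangian:
  L(x, lambda) = (1/2) x^T Q x + c^T x + lambda^T (A x - b)
Stationarity (grad_x L = 0): Q x + c + A^T lambda = 0.
Primal feasibility: A x = b.

This gives the KKT block system:
  [ Q   A^T ] [ x     ]   [-c ]
  [ A    0  ] [ lambda ] = [ b ]

Solving the linear system:
  x*      = (1.0667, 0.9333)
  lambda* = (1.4)
  f(x*)   = -2.5333

x* = (1.0667, 0.9333), lambda* = (1.4)


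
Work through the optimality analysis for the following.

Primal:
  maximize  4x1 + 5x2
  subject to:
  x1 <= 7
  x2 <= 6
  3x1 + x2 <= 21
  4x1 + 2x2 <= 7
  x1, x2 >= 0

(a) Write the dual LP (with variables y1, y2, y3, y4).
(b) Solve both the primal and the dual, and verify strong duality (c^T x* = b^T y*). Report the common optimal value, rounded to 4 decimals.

The standard primal-dual pair for 'max c^T x s.t. A x <= b, x >= 0' is:
  Dual:  min b^T y  s.t.  A^T y >= c,  y >= 0.

So the dual LP is:
  minimize  7y1 + 6y2 + 21y3 + 7y4
  subject to:
    y1 + 3y3 + 4y4 >= 4
    y2 + y3 + 2y4 >= 5
    y1, y2, y3, y4 >= 0

Solving the primal: x* = (0, 3.5).
  primal value c^T x* = 17.5.
Solving the dual: y* = (0, 0, 0, 2.5).
  dual value b^T y* = 17.5.
Strong duality: c^T x* = b^T y*. Confirmed.

17.5


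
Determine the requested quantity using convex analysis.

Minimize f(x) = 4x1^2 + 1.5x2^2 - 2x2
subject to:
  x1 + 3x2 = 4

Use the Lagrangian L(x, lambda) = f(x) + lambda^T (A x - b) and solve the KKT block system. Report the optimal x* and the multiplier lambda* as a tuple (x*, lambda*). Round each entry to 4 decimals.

Form the Lagrangian:
  L(x, lambda) = (1/2) x^T Q x + c^T x + lambda^T (A x - b)
Stationarity (grad_x L = 0): Q x + c + A^T lambda = 0.
Primal feasibility: A x = b.

This gives the KKT block system:
  [ Q   A^T ] [ x     ]   [-c ]
  [ A    0  ] [ lambda ] = [ b ]

Solving the linear system:
  x*      = (0.08, 1.3067)
  lambda* = (-0.64)
  f(x*)   = -0.0267

x* = (0.08, 1.3067), lambda* = (-0.64)


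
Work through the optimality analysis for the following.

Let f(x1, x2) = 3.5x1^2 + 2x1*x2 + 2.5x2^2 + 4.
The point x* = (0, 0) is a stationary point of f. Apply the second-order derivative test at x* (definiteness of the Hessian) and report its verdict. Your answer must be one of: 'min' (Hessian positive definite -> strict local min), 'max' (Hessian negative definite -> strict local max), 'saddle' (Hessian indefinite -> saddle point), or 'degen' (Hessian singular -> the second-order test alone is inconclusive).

Compute the Hessian H = grad^2 f:
  H = [[7, 2], [2, 5]]
Verify stationarity: grad f(x*) = H x* + g = (0, 0).
Eigenvalues of H: 3.7639, 8.2361.
Both eigenvalues > 0, so H is positive definite -> x* is a strict local min.

min


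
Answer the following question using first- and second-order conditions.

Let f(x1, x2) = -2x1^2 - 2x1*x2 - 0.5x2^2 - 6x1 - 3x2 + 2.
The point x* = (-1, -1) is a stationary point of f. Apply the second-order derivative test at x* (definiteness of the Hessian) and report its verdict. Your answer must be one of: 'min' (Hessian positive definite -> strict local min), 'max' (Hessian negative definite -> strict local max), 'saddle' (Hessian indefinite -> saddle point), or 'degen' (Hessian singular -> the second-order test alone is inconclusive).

Compute the Hessian H = grad^2 f:
  H = [[-4, -2], [-2, -1]]
Verify stationarity: grad f(x*) = H x* + g = (0, 0).
Eigenvalues of H: -5, 0.
H has a zero eigenvalue (singular; negative semidefinite but not definite), so H is neither positive definite, negative definite, nor indefinite. The second-order test alone is inconclusive -> degen.
(Indeed, f is constant along the null direction of H through x*, so x* is not a strict local extremum.)

degen


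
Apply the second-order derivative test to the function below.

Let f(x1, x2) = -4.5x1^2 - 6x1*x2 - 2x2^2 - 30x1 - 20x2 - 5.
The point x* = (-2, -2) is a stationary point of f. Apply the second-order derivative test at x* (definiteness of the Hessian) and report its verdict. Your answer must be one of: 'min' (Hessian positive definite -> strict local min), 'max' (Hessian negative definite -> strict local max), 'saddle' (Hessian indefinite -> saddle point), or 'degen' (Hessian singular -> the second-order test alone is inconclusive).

Compute the Hessian H = grad^2 f:
  H = [[-9, -6], [-6, -4]]
Verify stationarity: grad f(x*) = H x* + g = (0, 0).
Eigenvalues of H: -13, 0.
H has a zero eigenvalue (singular; negative semidefinite but not definite), so H is neither positive definite, negative definite, nor indefinite. The second-order test alone is inconclusive -> degen.
(Indeed, f is constant along the null direction of H through x*, so x* is not a strict local extremum.)

degen


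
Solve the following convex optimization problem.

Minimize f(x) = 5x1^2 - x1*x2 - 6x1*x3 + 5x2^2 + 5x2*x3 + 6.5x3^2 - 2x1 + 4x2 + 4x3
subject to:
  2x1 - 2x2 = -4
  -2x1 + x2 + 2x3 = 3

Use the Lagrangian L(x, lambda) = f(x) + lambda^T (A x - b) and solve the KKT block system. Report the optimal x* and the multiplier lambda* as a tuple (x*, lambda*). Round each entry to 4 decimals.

Form the Lagrangian:
  L(x, lambda) = (1/2) x^T Q x + c^T x + lambda^T (A x - b)
Stationarity (grad_x L = 0): Q x + c + A^T lambda = 0.
Primal feasibility: A x = b.

This gives the KKT block system:
  [ Q   A^T ] [ x     ]   [-c ]
  [ A    0  ] [ lambda ] = [ b ]

Solving the linear system:
  x*      = (-1.4691, 0.5309, -0.2346)
  lambda* = (1.6975, -6.2099)
  f(x*)   = 14.7716

x* = (-1.4691, 0.5309, -0.2346), lambda* = (1.6975, -6.2099)


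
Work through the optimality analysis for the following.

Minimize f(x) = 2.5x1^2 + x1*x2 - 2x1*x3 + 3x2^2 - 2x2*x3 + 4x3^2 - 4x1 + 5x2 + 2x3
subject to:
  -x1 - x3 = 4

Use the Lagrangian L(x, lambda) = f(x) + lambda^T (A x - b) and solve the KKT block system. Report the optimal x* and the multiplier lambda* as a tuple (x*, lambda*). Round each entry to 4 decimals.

Form the Lagrangian:
  L(x, lambda) = (1/2) x^T Q x + c^T x + lambda^T (A x - b)
Stationarity (grad_x L = 0): Q x + c + A^T lambda = 0.
Primal feasibility: A x = b.

This gives the KKT block system:
  [ Q   A^T ] [ x     ]   [-c ]
  [ A    0  ] [ lambda ] = [ b ]

Solving the linear system:
  x*      = (-1.7742, -1.2796, -2.2258)
  lambda* = (-9.6989)
  f(x*)   = 17.5215

x* = (-1.7742, -1.2796, -2.2258), lambda* = (-9.6989)


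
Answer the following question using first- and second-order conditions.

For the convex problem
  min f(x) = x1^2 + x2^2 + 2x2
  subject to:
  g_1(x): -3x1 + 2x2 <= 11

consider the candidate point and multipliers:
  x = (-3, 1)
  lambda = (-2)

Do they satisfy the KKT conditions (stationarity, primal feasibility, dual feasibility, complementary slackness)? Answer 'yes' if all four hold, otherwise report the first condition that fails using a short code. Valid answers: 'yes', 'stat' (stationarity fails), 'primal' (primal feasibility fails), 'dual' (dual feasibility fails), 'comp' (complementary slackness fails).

Gradient of f: grad f(x) = Q x + c = (-6, 4)
Constraint values g_i(x) = a_i^T x - b_i:
  g_1((-3, 1)) = 0
Stationarity residual: grad f(x) + sum_i lambda_i a_i = (0, 0)
  -> stationarity OK
Primal feasibility (all g_i <= 0): OK
Dual feasibility (all lambda_i >= 0): FAILS
Complementary slackness (lambda_i * g_i(x) = 0 for all i): OK

Verdict: the first failing condition is dual_feasibility -> dual.

dual


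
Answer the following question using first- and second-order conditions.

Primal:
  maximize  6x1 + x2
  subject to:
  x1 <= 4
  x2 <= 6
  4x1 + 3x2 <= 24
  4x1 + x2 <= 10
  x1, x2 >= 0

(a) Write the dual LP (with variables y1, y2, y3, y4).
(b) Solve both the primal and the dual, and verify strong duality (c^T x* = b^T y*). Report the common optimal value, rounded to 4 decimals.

The standard primal-dual pair for 'max c^T x s.t. A x <= b, x >= 0' is:
  Dual:  min b^T y  s.t.  A^T y >= c,  y >= 0.

So the dual LP is:
  minimize  4y1 + 6y2 + 24y3 + 10y4
  subject to:
    y1 + 4y3 + 4y4 >= 6
    y2 + 3y3 + y4 >= 1
    y1, y2, y3, y4 >= 0

Solving the primal: x* = (2.5, 0).
  primal value c^T x* = 15.
Solving the dual: y* = (0, 0, 0, 1.5).
  dual value b^T y* = 15.
Strong duality: c^T x* = b^T y*. Confirmed.

15


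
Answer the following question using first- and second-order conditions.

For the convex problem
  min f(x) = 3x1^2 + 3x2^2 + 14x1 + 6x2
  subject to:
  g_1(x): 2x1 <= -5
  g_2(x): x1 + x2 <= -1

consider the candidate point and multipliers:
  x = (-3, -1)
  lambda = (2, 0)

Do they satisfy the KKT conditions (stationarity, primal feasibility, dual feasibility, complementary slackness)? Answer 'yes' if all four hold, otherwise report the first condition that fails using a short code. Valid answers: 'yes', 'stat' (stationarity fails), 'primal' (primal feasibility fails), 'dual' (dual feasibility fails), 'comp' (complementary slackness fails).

Gradient of f: grad f(x) = Q x + c = (-4, 0)
Constraint values g_i(x) = a_i^T x - b_i:
  g_1((-3, -1)) = -1
  g_2((-3, -1)) = -3
Stationarity residual: grad f(x) + sum_i lambda_i a_i = (0, 0)
  -> stationarity OK
Primal feasibility (all g_i <= 0): OK
Dual feasibility (all lambda_i >= 0): OK
Complementary slackness (lambda_i * g_i(x) = 0 for all i): FAILS

Verdict: the first failing condition is complementary_slackness -> comp.

comp


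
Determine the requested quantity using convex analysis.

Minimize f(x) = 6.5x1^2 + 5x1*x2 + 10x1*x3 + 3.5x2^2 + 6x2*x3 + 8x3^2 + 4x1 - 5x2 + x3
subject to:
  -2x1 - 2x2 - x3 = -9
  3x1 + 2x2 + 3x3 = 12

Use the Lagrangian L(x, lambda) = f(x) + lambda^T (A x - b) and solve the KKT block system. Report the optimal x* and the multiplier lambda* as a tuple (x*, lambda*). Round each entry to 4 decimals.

Form the Lagrangian:
  L(x, lambda) = (1/2) x^T Q x + c^T x + lambda^T (A x - b)
Stationarity (grad_x L = 0): Q x + c + A^T lambda = 0.
Primal feasibility: A x = b.

This gives the KKT block system:
  [ Q   A^T ] [ x     ]   [-c ]
  [ A    0  ] [ lambda ] = [ b ]

Solving the linear system:
  x*      = (1.0945, 2.9291, 0.9528)
  lambda* = (-2.3622, -15.7087)
  f(x*)   = 78.9646

x* = (1.0945, 2.9291, 0.9528), lambda* = (-2.3622, -15.7087)


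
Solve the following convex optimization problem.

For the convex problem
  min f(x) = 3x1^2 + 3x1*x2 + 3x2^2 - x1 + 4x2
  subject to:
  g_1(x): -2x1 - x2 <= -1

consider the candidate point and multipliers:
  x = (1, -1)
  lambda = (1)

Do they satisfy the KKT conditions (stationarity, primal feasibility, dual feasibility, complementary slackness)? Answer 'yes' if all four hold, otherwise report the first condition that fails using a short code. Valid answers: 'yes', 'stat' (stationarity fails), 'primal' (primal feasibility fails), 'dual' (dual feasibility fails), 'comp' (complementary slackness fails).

Gradient of f: grad f(x) = Q x + c = (2, 1)
Constraint values g_i(x) = a_i^T x - b_i:
  g_1((1, -1)) = 0
Stationarity residual: grad f(x) + sum_i lambda_i a_i = (0, 0)
  -> stationarity OK
Primal feasibility (all g_i <= 0): OK
Dual feasibility (all lambda_i >= 0): OK
Complementary slackness (lambda_i * g_i(x) = 0 for all i): OK

Verdict: yes, KKT holds.

yes


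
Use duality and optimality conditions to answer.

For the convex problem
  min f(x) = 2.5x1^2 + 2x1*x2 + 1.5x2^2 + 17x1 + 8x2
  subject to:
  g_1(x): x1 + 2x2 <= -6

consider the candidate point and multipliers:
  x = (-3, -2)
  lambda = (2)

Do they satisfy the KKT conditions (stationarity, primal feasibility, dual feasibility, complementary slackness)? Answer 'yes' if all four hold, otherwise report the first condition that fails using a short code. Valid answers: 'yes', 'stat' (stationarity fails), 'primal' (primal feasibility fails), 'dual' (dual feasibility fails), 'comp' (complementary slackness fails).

Gradient of f: grad f(x) = Q x + c = (-2, -4)
Constraint values g_i(x) = a_i^T x - b_i:
  g_1((-3, -2)) = -1
Stationarity residual: grad f(x) + sum_i lambda_i a_i = (0, 0)
  -> stationarity OK
Primal feasibility (all g_i <= 0): OK
Dual feasibility (all lambda_i >= 0): OK
Complementary slackness (lambda_i * g_i(x) = 0 for all i): FAILS

Verdict: the first failing condition is complementary_slackness -> comp.

comp


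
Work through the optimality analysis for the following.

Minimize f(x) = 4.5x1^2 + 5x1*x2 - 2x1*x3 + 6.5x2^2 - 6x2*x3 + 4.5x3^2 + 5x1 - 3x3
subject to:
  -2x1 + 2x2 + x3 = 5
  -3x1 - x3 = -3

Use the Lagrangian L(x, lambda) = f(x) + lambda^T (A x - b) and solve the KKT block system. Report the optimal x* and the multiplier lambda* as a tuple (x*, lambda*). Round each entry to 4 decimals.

Form the Lagrangian:
  L(x, lambda) = (1/2) x^T Q x + c^T x + lambda^T (A x - b)
Stationarity (grad_x L = 0): Q x + c + A^T lambda = 0.
Primal feasibility: A x = b.

This gives the KKT block system:
  [ Q   A^T ] [ x     ]   [-c ]
  [ A    0  ] [ lambda ] = [ b ]

Solving the linear system:
  x*      = (0.2096, 1.5239, 2.3713)
  lambda* = (-3.3152, 5.4644)
  f(x*)   = 13.4514

x* = (0.2096, 1.5239, 2.3713), lambda* = (-3.3152, 5.4644)


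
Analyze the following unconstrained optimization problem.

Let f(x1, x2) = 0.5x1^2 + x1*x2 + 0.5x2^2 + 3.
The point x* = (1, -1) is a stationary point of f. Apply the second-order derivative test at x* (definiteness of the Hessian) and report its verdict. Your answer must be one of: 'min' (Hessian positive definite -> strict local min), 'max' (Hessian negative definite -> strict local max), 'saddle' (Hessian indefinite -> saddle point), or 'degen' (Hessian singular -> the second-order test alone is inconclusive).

Compute the Hessian H = grad^2 f:
  H = [[1, 1], [1, 1]]
Verify stationarity: grad f(x*) = H x* + g = (0, 0).
Eigenvalues of H: 0, 2.
H has a zero eigenvalue (singular; positive semidefinite but not definite), so H is neither positive definite, negative definite, nor indefinite. The second-order test alone is inconclusive -> degen.
(Indeed, f is constant along the null direction of H through x*, so x* is not a strict local extremum.)

degen


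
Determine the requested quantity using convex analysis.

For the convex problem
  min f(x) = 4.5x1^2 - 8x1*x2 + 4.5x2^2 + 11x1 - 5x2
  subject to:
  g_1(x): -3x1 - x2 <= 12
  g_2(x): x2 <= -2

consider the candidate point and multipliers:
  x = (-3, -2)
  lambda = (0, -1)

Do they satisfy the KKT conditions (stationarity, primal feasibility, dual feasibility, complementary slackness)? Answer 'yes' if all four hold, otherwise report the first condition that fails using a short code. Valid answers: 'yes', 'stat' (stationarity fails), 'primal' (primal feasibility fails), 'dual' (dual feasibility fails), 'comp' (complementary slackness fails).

Gradient of f: grad f(x) = Q x + c = (0, 1)
Constraint values g_i(x) = a_i^T x - b_i:
  g_1((-3, -2)) = -1
  g_2((-3, -2)) = 0
Stationarity residual: grad f(x) + sum_i lambda_i a_i = (0, 0)
  -> stationarity OK
Primal feasibility (all g_i <= 0): OK
Dual feasibility (all lambda_i >= 0): FAILS
Complementary slackness (lambda_i * g_i(x) = 0 for all i): OK

Verdict: the first failing condition is dual_feasibility -> dual.

dual


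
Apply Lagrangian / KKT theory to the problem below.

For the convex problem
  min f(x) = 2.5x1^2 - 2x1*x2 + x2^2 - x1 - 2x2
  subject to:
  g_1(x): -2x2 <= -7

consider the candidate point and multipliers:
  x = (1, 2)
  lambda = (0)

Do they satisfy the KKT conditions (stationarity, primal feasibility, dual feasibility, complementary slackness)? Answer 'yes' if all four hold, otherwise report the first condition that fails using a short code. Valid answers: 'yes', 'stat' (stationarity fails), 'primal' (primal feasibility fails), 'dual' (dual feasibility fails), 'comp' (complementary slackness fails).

Gradient of f: grad f(x) = Q x + c = (0, 0)
Constraint values g_i(x) = a_i^T x - b_i:
  g_1((1, 2)) = 3
Stationarity residual: grad f(x) + sum_i lambda_i a_i = (0, 0)
  -> stationarity OK
Primal feasibility (all g_i <= 0): FAILS
Dual feasibility (all lambda_i >= 0): OK
Complementary slackness (lambda_i * g_i(x) = 0 for all i): OK

Verdict: the first failing condition is primal_feasibility -> primal.

primal


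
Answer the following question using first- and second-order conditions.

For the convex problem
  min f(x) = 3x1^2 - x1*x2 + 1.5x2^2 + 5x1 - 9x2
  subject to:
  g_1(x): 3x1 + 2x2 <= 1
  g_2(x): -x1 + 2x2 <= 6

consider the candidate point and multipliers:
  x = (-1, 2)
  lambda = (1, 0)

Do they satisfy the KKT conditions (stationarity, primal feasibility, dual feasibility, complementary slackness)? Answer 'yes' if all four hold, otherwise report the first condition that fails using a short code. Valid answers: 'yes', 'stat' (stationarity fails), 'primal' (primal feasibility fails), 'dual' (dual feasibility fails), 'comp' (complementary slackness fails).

Gradient of f: grad f(x) = Q x + c = (-3, -2)
Constraint values g_i(x) = a_i^T x - b_i:
  g_1((-1, 2)) = 0
  g_2((-1, 2)) = -1
Stationarity residual: grad f(x) + sum_i lambda_i a_i = (0, 0)
  -> stationarity OK
Primal feasibility (all g_i <= 0): OK
Dual feasibility (all lambda_i >= 0): OK
Complementary slackness (lambda_i * g_i(x) = 0 for all i): OK

Verdict: yes, KKT holds.

yes


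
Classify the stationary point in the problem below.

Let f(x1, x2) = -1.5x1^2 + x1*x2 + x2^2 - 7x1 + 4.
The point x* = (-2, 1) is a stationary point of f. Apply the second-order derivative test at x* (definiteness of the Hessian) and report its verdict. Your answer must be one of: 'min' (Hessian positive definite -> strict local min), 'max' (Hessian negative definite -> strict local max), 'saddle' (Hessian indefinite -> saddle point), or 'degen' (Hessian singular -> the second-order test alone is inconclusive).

Compute the Hessian H = grad^2 f:
  H = [[-3, 1], [1, 2]]
Verify stationarity: grad f(x*) = H x* + g = (0, 0).
Eigenvalues of H: -3.1926, 2.1926.
Eigenvalues have mixed signs, so H is indefinite -> x* is a saddle point.

saddle


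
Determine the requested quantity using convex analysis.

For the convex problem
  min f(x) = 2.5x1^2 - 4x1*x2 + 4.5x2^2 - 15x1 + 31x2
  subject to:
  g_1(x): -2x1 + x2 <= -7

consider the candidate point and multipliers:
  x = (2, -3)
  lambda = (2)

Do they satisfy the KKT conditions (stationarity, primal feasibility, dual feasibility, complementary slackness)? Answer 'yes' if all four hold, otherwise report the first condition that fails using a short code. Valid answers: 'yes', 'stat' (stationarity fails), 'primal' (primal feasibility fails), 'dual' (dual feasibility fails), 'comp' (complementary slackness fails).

Gradient of f: grad f(x) = Q x + c = (7, -4)
Constraint values g_i(x) = a_i^T x - b_i:
  g_1((2, -3)) = 0
Stationarity residual: grad f(x) + sum_i lambda_i a_i = (3, -2)
  -> stationarity FAILS
Primal feasibility (all g_i <= 0): OK
Dual feasibility (all lambda_i >= 0): OK
Complementary slackness (lambda_i * g_i(x) = 0 for all i): OK

Verdict: the first failing condition is stationarity -> stat.

stat


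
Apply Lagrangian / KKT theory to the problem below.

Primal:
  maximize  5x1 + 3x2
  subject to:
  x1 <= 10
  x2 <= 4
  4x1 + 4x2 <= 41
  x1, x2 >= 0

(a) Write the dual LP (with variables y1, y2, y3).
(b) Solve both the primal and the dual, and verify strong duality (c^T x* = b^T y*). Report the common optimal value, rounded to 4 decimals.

The standard primal-dual pair for 'max c^T x s.t. A x <= b, x >= 0' is:
  Dual:  min b^T y  s.t.  A^T y >= c,  y >= 0.

So the dual LP is:
  minimize  10y1 + 4y2 + 41y3
  subject to:
    y1 + 4y3 >= 5
    y2 + 4y3 >= 3
    y1, y2, y3 >= 0

Solving the primal: x* = (10, 0.25).
  primal value c^T x* = 50.75.
Solving the dual: y* = (2, 0, 0.75).
  dual value b^T y* = 50.75.
Strong duality: c^T x* = b^T y*. Confirmed.

50.75


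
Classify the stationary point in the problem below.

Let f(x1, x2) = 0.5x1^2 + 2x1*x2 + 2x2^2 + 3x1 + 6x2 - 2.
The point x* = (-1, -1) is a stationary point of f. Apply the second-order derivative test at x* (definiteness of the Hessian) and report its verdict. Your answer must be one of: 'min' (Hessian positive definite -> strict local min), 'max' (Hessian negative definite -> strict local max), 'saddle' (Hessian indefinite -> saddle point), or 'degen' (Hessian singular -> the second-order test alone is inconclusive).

Compute the Hessian H = grad^2 f:
  H = [[1, 2], [2, 4]]
Verify stationarity: grad f(x*) = H x* + g = (0, 0).
Eigenvalues of H: 0, 5.
H has a zero eigenvalue (singular; positive semidefinite but not definite), so H is neither positive definite, negative definite, nor indefinite. The second-order test alone is inconclusive -> degen.
(Indeed, f is constant along the null direction of H through x*, so x* is not a strict local extremum.)

degen


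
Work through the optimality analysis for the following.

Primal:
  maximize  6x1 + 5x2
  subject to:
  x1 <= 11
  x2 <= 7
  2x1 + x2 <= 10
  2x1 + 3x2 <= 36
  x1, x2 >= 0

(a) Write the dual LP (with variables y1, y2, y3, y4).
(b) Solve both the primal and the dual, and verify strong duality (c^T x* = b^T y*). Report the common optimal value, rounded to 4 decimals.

The standard primal-dual pair for 'max c^T x s.t. A x <= b, x >= 0' is:
  Dual:  min b^T y  s.t.  A^T y >= c,  y >= 0.

So the dual LP is:
  minimize  11y1 + 7y2 + 10y3 + 36y4
  subject to:
    y1 + 2y3 + 2y4 >= 6
    y2 + y3 + 3y4 >= 5
    y1, y2, y3, y4 >= 0

Solving the primal: x* = (1.5, 7).
  primal value c^T x* = 44.
Solving the dual: y* = (0, 2, 3, 0).
  dual value b^T y* = 44.
Strong duality: c^T x* = b^T y*. Confirmed.

44


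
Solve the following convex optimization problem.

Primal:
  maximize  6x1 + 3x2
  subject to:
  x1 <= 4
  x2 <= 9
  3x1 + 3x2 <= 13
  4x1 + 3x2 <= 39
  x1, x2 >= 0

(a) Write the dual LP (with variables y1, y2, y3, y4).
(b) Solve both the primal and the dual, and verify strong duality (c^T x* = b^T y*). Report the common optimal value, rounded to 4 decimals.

The standard primal-dual pair for 'max c^T x s.t. A x <= b, x >= 0' is:
  Dual:  min b^T y  s.t.  A^T y >= c,  y >= 0.

So the dual LP is:
  minimize  4y1 + 9y2 + 13y3 + 39y4
  subject to:
    y1 + 3y3 + 4y4 >= 6
    y2 + 3y3 + 3y4 >= 3
    y1, y2, y3, y4 >= 0

Solving the primal: x* = (4, 0.3333).
  primal value c^T x* = 25.
Solving the dual: y* = (3, 0, 1, 0).
  dual value b^T y* = 25.
Strong duality: c^T x* = b^T y*. Confirmed.

25


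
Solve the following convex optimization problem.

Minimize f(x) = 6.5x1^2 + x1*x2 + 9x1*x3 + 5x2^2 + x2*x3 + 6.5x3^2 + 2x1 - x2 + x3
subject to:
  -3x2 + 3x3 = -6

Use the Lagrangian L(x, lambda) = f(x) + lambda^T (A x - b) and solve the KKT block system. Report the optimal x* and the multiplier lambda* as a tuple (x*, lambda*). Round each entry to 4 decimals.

Form the Lagrangian:
  L(x, lambda) = (1/2) x^T Q x + c^T x + lambda^T (A x - b)
Stationarity (grad_x L = 0): Q x + c + A^T lambda = 0.
Primal feasibility: A x = b.

This gives the KKT block system:
  [ Q   A^T ] [ x     ]   [-c ]
  [ A    0  ] [ lambda ] = [ b ]

Solving the linear system:
  x*      = (0.5333, 0.9067, -1.0933)
  lambda* = (2.5022)
  f(x*)   = 7.04

x* = (0.5333, 0.9067, -1.0933), lambda* = (2.5022)


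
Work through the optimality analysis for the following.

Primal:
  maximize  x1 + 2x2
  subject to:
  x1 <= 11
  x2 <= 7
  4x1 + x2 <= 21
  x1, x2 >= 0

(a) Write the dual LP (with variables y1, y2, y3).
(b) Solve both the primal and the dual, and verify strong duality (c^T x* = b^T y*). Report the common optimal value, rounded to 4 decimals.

The standard primal-dual pair for 'max c^T x s.t. A x <= b, x >= 0' is:
  Dual:  min b^T y  s.t.  A^T y >= c,  y >= 0.

So the dual LP is:
  minimize  11y1 + 7y2 + 21y3
  subject to:
    y1 + 4y3 >= 1
    y2 + y3 >= 2
    y1, y2, y3 >= 0

Solving the primal: x* = (3.5, 7).
  primal value c^T x* = 17.5.
Solving the dual: y* = (0, 1.75, 0.25).
  dual value b^T y* = 17.5.
Strong duality: c^T x* = b^T y*. Confirmed.

17.5


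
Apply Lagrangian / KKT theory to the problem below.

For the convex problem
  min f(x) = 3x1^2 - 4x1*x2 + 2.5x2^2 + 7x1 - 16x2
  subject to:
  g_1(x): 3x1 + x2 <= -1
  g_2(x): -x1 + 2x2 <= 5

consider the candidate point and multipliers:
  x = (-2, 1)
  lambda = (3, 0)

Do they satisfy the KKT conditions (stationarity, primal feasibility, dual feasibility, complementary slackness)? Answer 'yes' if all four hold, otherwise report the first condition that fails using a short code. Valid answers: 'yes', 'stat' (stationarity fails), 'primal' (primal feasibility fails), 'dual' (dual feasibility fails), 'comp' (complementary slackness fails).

Gradient of f: grad f(x) = Q x + c = (-9, -3)
Constraint values g_i(x) = a_i^T x - b_i:
  g_1((-2, 1)) = -4
  g_2((-2, 1)) = -1
Stationarity residual: grad f(x) + sum_i lambda_i a_i = (0, 0)
  -> stationarity OK
Primal feasibility (all g_i <= 0): OK
Dual feasibility (all lambda_i >= 0): OK
Complementary slackness (lambda_i * g_i(x) = 0 for all i): FAILS

Verdict: the first failing condition is complementary_slackness -> comp.

comp
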